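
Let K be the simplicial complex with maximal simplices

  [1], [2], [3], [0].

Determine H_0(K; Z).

H_0 = Z^4.

Fix the vertex order 0 < 1 < 2 < 3 and write every simplex with vertices in increasing order. Then dim K = 0 and the simplices of K are:

  0-simplices (4): [0], [1], [2], [3]

so the chain groups are C_0 ≅ Z^4.

Reading off H_k = ker ∂_k / im ∂_{k+1}:

  H_0: rank C_0 − rank ∂_1 = 4 − 0 = 4, and there is no ∂_1, so H_0 = Z^4.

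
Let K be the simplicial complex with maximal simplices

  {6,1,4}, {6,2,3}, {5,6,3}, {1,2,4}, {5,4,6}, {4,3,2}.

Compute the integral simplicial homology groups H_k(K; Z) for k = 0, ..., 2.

H_0 ≅ Z,  H_1 ≅ Z,  H_2 = 0.

Order the vertices as 1 < 2 < 3 < 4 < 5 < 6. Listing each simplex with vertices in this order, K has dimension 2 with simplices:

  0-simplices (6): [1], [2], [3], [4], [5], [6]
  1-simplices (12): [1,2], [1,4], [1,6], [2,3], [2,4], [2,6], [3,4], [3,5], [3,6], [4,5], [4,6], [5,6]
  2-simplices (6): [1,2,4], [1,4,6], [2,3,4], [2,3,6], [3,5,6], [4,5,6]

giving chain groups C_0 ≅ Z^6, C_1 ≅ Z^12, C_2 ≅ Z^6.

The boundary map ∂_1: C_1 → C_0 sends each edge [p,q] (with p < q) to q − p. For instance
  ∂[2,3] = [3] − [2].
The resulting 6×12 matrix has rank 5, and its Smith normal form has invariant factors (1,1,1,1,1).

∂_2: C_2 → C_1 acts by ∂[p,q,r] = [q,r] − [p,r] + [p,q]. For instance
  ∂[1,2,4] = [2,4] − [1,4] + [1,2],
  ∂[1,4,6] = [4,6] − [1,6] + [1,4].
The resulting 12×6 matrix has rank 6, and its Smith normal form has invariant factors (1,1,1,1,1,1).

From H_k ≅ ker(∂_k) / im(∂_{k+1}) we obtain:

  H_0: rank C_0 − rank ∂_1 = 6 − 5 = 1, and the invariant factors of ∂_1 are all 1, so H_0 ≅ Z.
  H_1: rank ker ∂_1 − rank ∂_2 = (12 − 5) − 6 = 1, and the invariant factors of ∂_2 are all 1, so H_1 ≅ Z.
  H_2: rank ker ∂_2 − rank ∂_3 = (6 − 6) − 0 = 0, and there is no ∂_3, so H_2 ≅ 0.

As a check, the Euler characteristic is 6 − 12 + 6 = 0, which agrees with 1 − 1 + 0 = 0.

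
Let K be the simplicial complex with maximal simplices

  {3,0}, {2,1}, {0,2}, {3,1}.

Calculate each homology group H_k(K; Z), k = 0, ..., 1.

H_0 ≅ Z,  H_1 ≅ Z.

We work with the vertex ordering 0 < 1 < 2 < 3. The simplices of K, each written with vertices in increasing order, are:

  0-simplices (4): [0], [1], [2], [3]
  1-simplices (4): [0,2], [0,3], [1,2], [1,3]

Hence C_0 ≅ Z^4, C_1 ≅ Z^4.

The boundary map ∂_1: C_1 → C_0 maps an edge to its endpoints' difference, ∂[p,q] = q − p. For instance
  ∂[1,3] = [3] − [1].
The 4×4 boundary matrix has rank 3 and Smith normal form diag(1,1,1).

Now H_k = ker ∂_k / im ∂_{k+1}, so:

  H_0: rank C_0 − rank ∂_1 = 4 − 3 = 1, and the invariant factors of ∂_1 are all 1, so H_0 = Z.
  H_1: rank ker ∂_1 − rank ∂_2 = (4 − 3) − 0 = 1, and there is no ∂_2, so H_1 = Z.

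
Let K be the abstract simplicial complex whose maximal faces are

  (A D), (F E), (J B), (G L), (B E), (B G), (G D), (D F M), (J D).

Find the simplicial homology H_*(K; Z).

Order the vertices as A < B < D < E < F < G < J < L < M. Listing each simplex with vertices in this order, K has dimension 2 with simplices:

  0-simplices (9): A, B, D, E, F, G, J, L, M
  1-simplices (11): AD, BE, BG, BJ, DF, DG, DJ, DM, EF, FM, GL
  2-simplices (1): DFM

Hence C_0 ≅ Z^9, C_1 ≅ Z^11, C_2 ≅ Z^1.

Boundary ∂_1: C_1 → C_0 is given by ∂[p,q] = [q] − [p].
This gives a 9×11 integer matrix of rank 8; reducing to Smith normal form yields diagonal entries (1,1,1,1,1,1,1,1).

The boundary map ∂_2: C_2 → C_1 sends each 2-simplex [p,q,r] to [q,r] − [p,r] + [p,q]. For instance
  ∂DFM = FM − DM + DF.
The resulting 11×1 matrix has rank 1, and its Smith normal form has invariant factors (1).

Computing H_k = (kernel of ∂_k) / (image of ∂_{k+1}):

  H_0: rank C_0 − rank ∂_1 = 9 − 8 = 1, and the invariant factors of ∂_1 are all 1, so H_0 ≅ Z.
  H_1: rank ker ∂_1 − rank ∂_2 = (11 − 8) − 1 = 2, and the invariant factors of ∂_2 are all 1, so H_1 ≅ Z^2.
  H_2: rank ker ∂_2 − rank ∂_3 = (1 − 1) − 0 = 0, and there is no ∂_3, so H_2 ≅ 0.

H_0 ≅ Z,  H_1 ≅ Z^2,  H_2 = 0.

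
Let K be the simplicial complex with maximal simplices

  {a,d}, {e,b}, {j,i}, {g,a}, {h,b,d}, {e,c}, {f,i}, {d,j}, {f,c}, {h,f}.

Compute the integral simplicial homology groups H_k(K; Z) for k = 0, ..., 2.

H_0 = Z,  H_1 = Z^2,  H_2 = 0.

Order the vertices as a < b < c < d < e < f < g < h < i < j. Listing each simplex with vertices in this order, K has dimension 2 with simplices:

  0-simplices (10): a, b, c, d, e, f, g, h, i, j
  1-simplices (12): ad, ag, bd, be, bh, ce, cf, dh, dj, fh, fi, ij
  2-simplices (1): bdh

Hence C_0 ≅ Z^10, C_1 ≅ Z^12, C_2 ≅ Z^1.

Boundary ∂_1: C_1 → C_0 sends each edge [p,q] (with p < q) to q − p. For instance
  ∂fh = h − f.
This gives a 10×12 integer matrix of rank 9; reducing to Smith normal form yields diagonal entries (1,1,1,1,1,1,1,1,1).

Boundary ∂_2: C_2 → C_1 sends each 2-simplex [p,q,r] to [q,r] − [p,r] + [p,q]. For instance
  ∂bdh = dh − bh + bd.
The resulting 12×1 matrix has rank 1, and its Smith normal form has invariant factors (1).

Reading off H_k = ker ∂_k / im ∂_{k+1}:

  H_0: rank C_0 − rank ∂_1 = 10 − 9 = 1, and the invariant factors of ∂_1 are all 1, so H_0 ≅ Z.
  H_1: rank ker ∂_1 − rank ∂_2 = (12 − 9) − 1 = 2, and the invariant factors of ∂_2 are all 1, so H_1 ≅ Z^2.
  H_2: rank ker ∂_2 − rank ∂_3 = (1 − 1) − 0 = 0, and there is no ∂_3, so H_2 ≅ 0.

As a check, the Euler characteristic is 10 − 12 + 1 = -1, which agrees with 1 − 2 + 0 = -1.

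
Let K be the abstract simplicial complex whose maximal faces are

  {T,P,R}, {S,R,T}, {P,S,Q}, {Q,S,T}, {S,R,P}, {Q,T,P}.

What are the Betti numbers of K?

b_0 = 1, b_1 = 0, b_2 = 1.

Take the total order P < Q < R < S < T on the vertex set. Then K (dimension 2) consists of the simplices:

  0-simplices (5): P, Q, R, S, T
  1-simplices (9): PQ, PR, PS, PT, QS, QT, RS, RT, ST
  2-simplices (6): PQS, PQT, PRS, PRT, QST, RST

Hence C_0 ≅ Z^5, C_1 ≅ Z^9, C_2 ≅ Z^6.

Boundary ∂_1: C_1 → C_0 is given by ∂[p,q] = [q] − [p].
The 5×9 boundary matrix has rank 4 and Smith normal form diag(1,1,1,1).

The boundary map ∂_2: C_2 → C_1 maps a triangle to the signed sum of its edges. For instance
  ∂PRT = RT − PT + PR,
  ∂RST = ST − RT + RS.
The resulting 9×6 matrix has rank 5, and its Smith normal form has invariant factors (1,1,1,1,1).

From H_k ≅ ker(∂_k) / im(∂_{k+1}) we obtain:

  H_0: rank C_0 − rank ∂_1 = 5 − 4 = 1, and the invariant factors of ∂_1 are all 1, so H_0 = Z.
  H_1: rank ker ∂_1 − rank ∂_2 = (9 − 4) − 5 = 0, and the invariant factors of ∂_2 are all 1, so H_1 = 0.
  H_2: rank ker ∂_2 − rank ∂_3 = (6 − 5) − 0 = 1, and there is no ∂_3, so H_2 = Z.

Hence the Betti numbers are b_0 = 1, b_1 = 0, b_2 = 1.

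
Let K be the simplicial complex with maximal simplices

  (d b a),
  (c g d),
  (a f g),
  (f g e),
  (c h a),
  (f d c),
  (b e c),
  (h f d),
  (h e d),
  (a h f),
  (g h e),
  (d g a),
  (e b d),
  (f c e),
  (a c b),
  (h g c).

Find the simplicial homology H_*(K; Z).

K has 8 vertices, 24 edges, 16 triangles.
rank ∂_0 = 0, rank ∂_1 = 7 ⇒ b_0 = 8 − 0 − 7 = 1; all invariant factors of ∂_1 are 1 so no torsion. So H_0 = Z.
rank ∂_1 = 7, rank ∂_2 = 15 ⇒ b_1 = 24 − 7 − 15 = 2; all invariant factors of ∂_2 are 1 so no torsion. So H_1 = Z^2.
rank ∂_2 = 15, rank ∂_3 = 0 ⇒ b_2 = 16 − 15 − 0 = 1. So H_2 = Z.

H_0 = Z,  H_1 = Z^2,  H_2 = Z.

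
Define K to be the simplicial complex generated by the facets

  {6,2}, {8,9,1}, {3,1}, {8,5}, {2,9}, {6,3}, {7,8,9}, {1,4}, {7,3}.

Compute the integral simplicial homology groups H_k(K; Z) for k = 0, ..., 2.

H_0 ≅ Z,  H_1 ≅ Z^2,  H_2 = 0.

Order the vertices as 1 < 2 < 3 < 4 < 5 < 6 < 7 < 8 < 9. Listing each simplex with vertices in this order, K has dimension 2 with simplices:

  0-simplices (9): [1], [2], [3], [4], [5], [6], [7], [8], [9]
  1-simplices (12): [1,3], [1,4], [1,8], [1,9], [2,6], [2,9], [3,6], [3,7], [5,8], [7,8], [7,9], [8,9]
  2-simplices (2): [1,8,9], [7,8,9]

giving chain groups C_0 ≅ Z^9, C_1 ≅ Z^12, C_2 ≅ Z^2.

∂_1: C_1 → C_0 sends each edge [p,q] (with p < q) to q − p.
As a 9×12 matrix over Z this has rank 8, with invariant factors (1,1,1,1,1,1,1,1).

∂_2: C_2 → C_1 sends each 2-simplex [p,q,r] to [q,r] − [p,r] + [p,q]. For instance
  ∂[1,8,9] = [8,9] − [1,9] + [1,8],
  ∂[7,8,9] = [8,9] − [7,9] + [7,8].
This gives a 12×2 integer matrix of rank 2; reducing to Smith normal form yields diagonal entries (1,1).

Reading off H_k = ker ∂_k / im ∂_{k+1}:

  H_0: rank C_0 − rank ∂_1 = 9 − 8 = 1, and the invariant factors of ∂_1 are all 1, so H_0 ≅ Z.
  H_1: rank ker ∂_1 − rank ∂_2 = (12 − 8) − 2 = 2, and the invariant factors of ∂_2 are all 1, so H_1 ≅ Z^2.
  H_2: rank ker ∂_2 − rank ∂_3 = (2 − 2) − 0 = 0, and there is no ∂_3, so H_2 ≅ 0.

As a check, the Euler characteristic is 9 − 12 + 2 = -1, which agrees with 1 − 2 + 0 = -1.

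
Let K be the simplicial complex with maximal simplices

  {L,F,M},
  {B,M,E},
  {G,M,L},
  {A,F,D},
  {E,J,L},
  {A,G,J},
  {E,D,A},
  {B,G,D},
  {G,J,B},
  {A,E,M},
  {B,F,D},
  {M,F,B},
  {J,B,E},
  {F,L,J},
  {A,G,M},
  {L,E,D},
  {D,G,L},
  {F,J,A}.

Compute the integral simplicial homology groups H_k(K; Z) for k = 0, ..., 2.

H_0 ≅ Z,  H_1 ≅ Z^2,  H_2 ≅ Z.

Fix the vertex order A < B < D < E < F < G < J < L < M and write every simplex with vertices in increasing order. Then dim K = 2 and the simplices of K are:

  0-simplices (9): A, B, D, E, F, G, J, L, M
  1-simplices (27): AD, AE, AF, AG, AJ, AM, BD, BE, BF, BG, BJ, BM, DE, DF, DG, DL, EJ, EL, EM, FJ, FL, FM, GJ, GL, GM, JL, LM
  2-simplices (18): ADE, ADF, AEM, AFJ, AGJ, AGM, BDF, BDG, BEJ, BEM, BFM, BGJ, DEL, DGL, EJL, FJL, FLM, GLM

giving chain groups C_0 ≅ Z^9, C_1 ≅ Z^27, C_2 ≅ Z^18.

∂_1: C_1 → C_0 is given by ∂[p,q] = [q] − [p]. For instance
  ∂AE = E − A.
The resulting 9×27 matrix has rank 8, and its Smith normal form has invariant factors (1,1,1,1,1,1,1,1).

The boundary map ∂_2: C_2 → C_1 acts by ∂[p,q,r] = [q,r] − [p,r] + [p,q]. For instance
  ∂BDF = DF − BF + BD,
  ∂FLM = LM − FM + FL.
The 27×18 boundary matrix has rank 17 and Smith normal form diag(1,1,1,1,1,1,1,1,1,1,1,1,1,1,1,1,1).

From H_k ≅ ker(∂_k) / im(∂_{k+1}) we obtain:

  H_0: rank C_0 − rank ∂_1 = 9 − 8 = 1, and the invariant factors of ∂_1 are all 1, so H_0 = Z.
  H_1: rank ker ∂_1 − rank ∂_2 = (27 − 8) − 17 = 2, and the invariant factors of ∂_2 are all 1, so H_1 = Z^2.
  H_2: rank ker ∂_2 − rank ∂_3 = (18 − 17) − 0 = 1, and there is no ∂_3, so H_2 = Z.

(K is a triangulation of the torus T^2.)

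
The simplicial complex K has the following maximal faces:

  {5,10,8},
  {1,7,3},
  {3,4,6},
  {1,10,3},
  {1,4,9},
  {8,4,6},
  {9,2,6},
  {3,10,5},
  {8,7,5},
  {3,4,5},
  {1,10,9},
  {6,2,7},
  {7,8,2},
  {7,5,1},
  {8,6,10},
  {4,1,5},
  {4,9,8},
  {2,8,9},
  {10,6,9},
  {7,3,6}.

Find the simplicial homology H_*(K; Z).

Fix the vertex order 1 < 2 < 3 < 4 < 5 < 6 < 7 < 8 < 9 < 10 and write every simplex with vertices in increasing order. Then dim K = 2 and the simplices of K are:

  0-simplices (10): [1], [2], [3], [4], [5], [6], [7], [8], [9], [10]
  1-simplices (30): (30 of them)
  2-simplices (20): (20 of them)

giving chain groups C_0 ≅ Z^10, C_1 ≅ Z^30, C_2 ≅ Z^20.

∂_1: C_1 → C_0 sends each edge [p,q] (with p < q) to q − p.
As a 10×30 matrix over Z this has rank 9, with invariant factors (1,1,1,1,1,1,1,1,1).

Boundary ∂_2: C_2 → C_1 sends each 2-simplex [p,q,r] to [q,r] − [p,r] + [p,q]. For instance
  ∂[1,4,5] = [4,5] − [1,5] + [1,4],
  ∂[1,5,7] = [5,7] − [1,7] + [1,5].
As a 30×20 matrix over Z this has rank 20, with invariant factors (1,1,1,1,1,1,1,1,1,1,1,1,1,1,1,1,1,1,1,2).

Computing H_k = (kernel of ∂_k) / (image of ∂_{k+1}):

  H_0: rank C_0 − rank ∂_1 = 10 − 9 = 1, and the invariant factors of ∂_1 are all 1, so H_0 = Z.
  H_1: rank ker ∂_1 − rank ∂_2 = (30 − 9) − 20 = 1, and ∂_2 has invariant factor 2 > 1, so H_1 = Z ⊕ Z/2.
  H_2: rank ker ∂_2 − rank ∂_3 = (20 − 20) − 0 = 0, and there is no ∂_3, so H_2 = 0.

As a check, the Euler characteristic is 10 − 30 + 20 = 0, which agrees with 1 − 1 + 0 = 0.

H_0 ≅ Z,  H_1 ≅ Z ⊕ Z/2,  H_2 = 0.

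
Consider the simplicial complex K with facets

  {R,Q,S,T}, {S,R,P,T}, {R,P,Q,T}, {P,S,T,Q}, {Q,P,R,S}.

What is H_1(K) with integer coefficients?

Fix the vertex order P < Q < R < S < T and write every simplex with vertices in increasing order. Then dim K = 3 and the simplices of K are:

  0-simplices (5): P, Q, R, S, T
  1-simplices (10): PQ, PR, PS, PT, QR, QS, QT, RS, RT, ST
  2-simplices (10): PQR, PQS, PQT, PRS, PRT, PST, QRS, QRT, QST, RST
  3-simplices (5): PQRS, PQRT, PQST, PRST, QRST

Hence C_0 ≅ Z^5, C_1 ≅ Z^10, C_2 ≅ Z^10, C_3 ≅ Z^5.

The boundary map ∂_1: C_1 → C_0 is given by ∂[p,q] = [q] − [p]. For instance
  ∂PT = T − P.
This gives a 5×10 integer matrix of rank 4; reducing to Smith normal form yields diagonal entries (1,1,1,1).

The boundary map ∂_2: C_2 → C_1 sends each 2-simplex [p,q,r] to [q,r] − [p,r] + [p,q]. For instance
  ∂PRS = RS − PS + PR,
  ∂PST = ST − PT + PS.
The resulting 10×10 matrix has rank 6, and its Smith normal form has invariant factors (1,1,1,1,1,1).

The boundary map ∂_3: C_3 → C_2 sends each 3-simplex σ to the alternating sum Σ_i (−1)^i (σ with its i-th vertex removed). For instance
  ∂PQRT = QRT − PRT + PQT − PQR,
  ∂PRST = RST − PST + PRT − PRS.
The resulting 10×5 matrix has rank 4, and its Smith normal form has invariant factors (1,1,1,1).

Reading off H_k = ker ∂_k / im ∂_{k+1}:

  H_1: rank ker ∂_1 − rank ∂_2 = (10 − 4) − 6 = 0, and the invariant factors of ∂_2 are all 1, so H_1 = 0.

(K is a triangulation of the 3-sphere S^3.)

H_1 ≅ 0.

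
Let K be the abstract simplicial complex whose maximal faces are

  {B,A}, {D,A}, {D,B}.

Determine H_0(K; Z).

We work with the vertex ordering A < B < D. The simplices of K, each written with vertices in increasing order, are:

  0-simplices (3): A, B, D
  1-simplices (3): AB, AD, BD

so the chain groups are C_0 ≅ Z^3, C_1 ≅ Z^3.

The boundary map ∂_1: C_1 → C_0 sends each edge [p,q] (with p < q) to q − p.
The resulting 3×3 matrix has rank 2, and its Smith normal form has invariant factors (1,1).

Computing H_k = (kernel of ∂_k) / (image of ∂_{k+1}):

  H_0: rank C_0 − rank ∂_1 = 3 − 2 = 1, and the invariant factors of ∂_1 are all 1, so H_0 = Z.

H_0 = Z.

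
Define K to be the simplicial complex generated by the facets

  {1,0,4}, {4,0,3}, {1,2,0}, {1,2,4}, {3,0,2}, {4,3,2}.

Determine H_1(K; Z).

H_1 = 0.

Take the total order 0 < 1 < 2 < 3 < 4 on the vertex set. Then K (dimension 2) consists of the simplices:

  0-simplices (5): [0], [1], [2], [3], [4]
  1-simplices (9): [0,1], [0,2], [0,3], [0,4], [1,2], [1,4], [2,3], [2,4], [3,4]
  2-simplices (6): [0,1,2], [0,1,4], [0,2,3], [0,3,4], [1,2,4], [2,3,4]

so the chain groups are C_0 ≅ Z^5, C_1 ≅ Z^9, C_2 ≅ Z^6.

The boundary map ∂_1: C_1 → C_0 maps an edge to its endpoints' difference, ∂[p,q] = q − p.
The resulting 5×9 matrix has rank 4, and its Smith normal form has invariant factors (1,1,1,1).

The boundary map ∂_2: C_2 → C_1 maps a triangle to the signed sum of its edges. For instance
  ∂[1,2,4] = [2,4] − [1,4] + [1,2],
  ∂[0,1,2] = [1,2] − [0,2] + [0,1].
The resulting 9×6 matrix has rank 5, and its Smith normal form has invariant factors (1,1,1,1,1).

Now H_k = ker ∂_k / im ∂_{k+1}, so:

  H_1: rank ker ∂_1 − rank ∂_2 = (9 − 4) − 5 = 0, and the invariant factors of ∂_2 are all 1, so H_1 = 0.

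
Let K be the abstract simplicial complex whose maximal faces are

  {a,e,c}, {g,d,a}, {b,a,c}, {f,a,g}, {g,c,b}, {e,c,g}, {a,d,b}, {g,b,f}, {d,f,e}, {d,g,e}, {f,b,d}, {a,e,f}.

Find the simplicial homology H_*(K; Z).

K has 7 vertices, 18 edges, 12 triangles.
rank ∂_0 = 0, rank ∂_1 = 6 ⇒ b_0 = 7 − 0 − 6 = 1; all invariant factors of ∂_1 are 1 so no torsion. So H_0 = Z.
rank ∂_1 = 6, rank ∂_2 = 12 ⇒ b_1 = 18 − 6 − 12 = 0; ∂_2 has invariant factor(s) [2] giving torsion. So H_1 = Z/2.
rank ∂_2 = 12, rank ∂_3 = 0 ⇒ b_2 = 12 − 12 − 0 = 0. So H_2 = 0.

H_0 ≅ Z,  H_1 ≅ Z/2,  H_2 = 0.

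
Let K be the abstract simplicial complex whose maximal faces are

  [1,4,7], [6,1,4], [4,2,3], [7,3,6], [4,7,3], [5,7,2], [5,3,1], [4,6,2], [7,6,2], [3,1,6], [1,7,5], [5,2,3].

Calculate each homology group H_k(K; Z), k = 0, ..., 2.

Order the vertices as 1 < 2 < 3 < 4 < 5 < 6 < 7. Listing each simplex with vertices in this order, K has dimension 2 with simplices:

  0-simplices (7): [1], [2], [3], [4], [5], [6], [7]
  1-simplices (18): [1,3], [1,4], [1,5], [1,6], [1,7], [2,3], [2,4], [2,5], [2,6], [2,7], [3,4], [3,5], [3,6], [3,7], [4,6], [4,7], [5,7], [6,7]
  2-simplices (12): [1,3,5], [1,3,6], [1,4,6], [1,4,7], [1,5,7], [2,3,4], [2,3,5], [2,4,6], [2,5,7], [2,6,7], [3,4,7], [3,6,7]

Hence C_0 ≅ Z^7, C_1 ≅ Z^18, C_2 ≅ Z^12.

The boundary map ∂_1: C_1 → C_0 is given by ∂[p,q] = [q] − [p].
This gives a 7×18 integer matrix of rank 6; reducing to Smith normal form yields diagonal entries (1,1,1,1,1,1).

∂_2: C_2 → C_1 maps a triangle to the signed sum of its edges. For instance
  ∂[2,5,7] = [5,7] − [2,7] + [2,5],
  ∂[2,4,6] = [4,6] − [2,6] + [2,4].
As a 18×12 matrix over Z this has rank 12, with invariant factors (1,1,1,1,1,1,1,1,1,1,1,2).

Now H_k = ker ∂_k / im ∂_{k+1}, so:

  H_0: rank C_0 − rank ∂_1 = 7 − 6 = 1, and the invariant factors of ∂_1 are all 1, so H_0 ≅ Z.
  H_1: rank ker ∂_1 − rank ∂_2 = (18 − 6) − 12 = 0, and ∂_2 has invariant factor 2 > 1, so H_1 ≅ Z/2Z.
  H_2: rank ker ∂_2 − rank ∂_3 = (12 − 12) − 0 = 0, and there is no ∂_3, so H_2 ≅ 0.

As a check, the Euler characteristic is 7 − 18 + 12 = 1, which agrees with 1 − 0 + 0 = 1.
(K is a triangulation of the real projective plane RP^2.)

H_0 ≅ Z,  H_1 ≅ Z/2Z,  H_2 = 0.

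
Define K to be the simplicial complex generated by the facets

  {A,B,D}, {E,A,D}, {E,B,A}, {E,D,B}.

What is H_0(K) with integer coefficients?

H_0 ≅ Z.

Order the vertices as A < B < D < E. Listing each simplex with vertices in this order, K has dimension 2 with simplices:

  0-simplices (4): A, B, D, E
  1-simplices (6): AB, AD, AE, BD, BE, DE
  2-simplices (4): ABD, ABE, ADE, BDE

giving chain groups C_0 ≅ Z^4, C_1 ≅ Z^6, C_2 ≅ Z^4.

The boundary map ∂_1: C_1 → C_0 sends each edge [p,q] (with p < q) to q − p. For instance
  ∂AE = E − A.
The 4×6 boundary matrix has rank 3 and Smith normal form diag(1,1,1).

∂_2: C_2 → C_1 acts by ∂[p,q,r] = [q,r] − [p,r] + [p,q]. For instance
  ∂BDE = DE − BE + BD,
  ∂ABE = BE − AE + AB.
The 6×4 boundary matrix has rank 3 and Smith normal form diag(1,1,1).

Reading off H_k = ker ∂_k / im ∂_{k+1}:

  H_0: rank C_0 − rank ∂_1 = 4 − 3 = 1, and the invariant factors of ∂_1 are all 1, so H_0 = Z.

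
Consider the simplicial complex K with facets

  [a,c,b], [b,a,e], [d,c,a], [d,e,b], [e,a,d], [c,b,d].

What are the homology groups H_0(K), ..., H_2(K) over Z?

H_0 = Z,  H_1 = 0,  H_2 = Z.

Order the vertices as a < b < c < d < e. Listing each simplex with vertices in this order, K has dimension 2 with simplices:

  0-simplices (5): a, b, c, d, e
  1-simplices (9): ab, ac, ad, ae, bc, bd, be, cd, de
  2-simplices (6): abc, abe, acd, ade, bcd, bde

giving chain groups C_0 ≅ Z^5, C_1 ≅ Z^9, C_2 ≅ Z^6.

Boundary ∂_1: C_1 → C_0 maps an edge to its endpoints' difference, ∂[p,q] = q − p. For instance
  ∂ae = e − a.
The 5×9 boundary matrix has rank 4 and Smith normal form diag(1,1,1,1).

The boundary map ∂_2: C_2 → C_1 maps a triangle to the signed sum of its edges. For instance
  ∂bde = de − be + bd,
  ∂bcd = cd − bd + bc.
As a 9×6 matrix over Z this has rank 5, with invariant factors (1,1,1,1,1).

Now H_k = ker ∂_k / im ∂_{k+1}, so:

  H_0: rank C_0 − rank ∂_1 = 5 − 4 = 1, and the invariant factors of ∂_1 are all 1, so H_0 = Z.
  H_1: rank ker ∂_1 − rank ∂_2 = (9 − 4) − 5 = 0, and the invariant factors of ∂_2 are all 1, so H_1 = 0.
  H_2: rank ker ∂_2 − rank ∂_3 = (6 − 5) − 0 = 1, and there is no ∂_3, so H_2 = Z.

(K is a triangulation of the 2-sphere S^2.)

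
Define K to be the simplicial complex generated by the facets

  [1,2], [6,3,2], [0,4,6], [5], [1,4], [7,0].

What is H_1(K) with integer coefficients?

H_1 = Z.

Fix the vertex order 0 < 1 < 2 < 3 < 4 < 5 < 6 < 7 and write every simplex with vertices in increasing order. Then dim K = 2 and the simplices of K are:

  0-simplices (8): [0], [1], [2], [3], [4], [5], [6], [7]
  1-simplices (9): [0,4], [0,6], [0,7], [1,2], [1,4], [2,3], [2,6], [3,6], [4,6]
  2-simplices (2): [0,4,6], [2,3,6]

so the chain groups are C_0 ≅ Z^8, C_1 ≅ Z^9, C_2 ≅ Z^2.

The boundary map ∂_1: C_1 → C_0 maps an edge to its endpoints' difference, ∂[p,q] = q − p.
This gives a 8×9 integer matrix of rank 6; reducing to Smith normal form yields diagonal entries (1,1,1,1,1,1).

Boundary ∂_2: C_2 → C_1 sends each 2-simplex [p,q,r] to [q,r] − [p,r] + [p,q]. For instance
  ∂[2,3,6] = [3,6] − [2,6] + [2,3],
  ∂[0,4,6] = [4,6] − [0,6] + [0,4].
This gives a 9×2 integer matrix of rank 2; reducing to Smith normal form yields diagonal entries (1,1).

Reading off H_k = ker ∂_k / im ∂_{k+1}:

  H_1: rank ker ∂_1 − rank ∂_2 = (9 − 6) − 2 = 1, and the invariant factors of ∂_2 are all 1, so H_1 = Z.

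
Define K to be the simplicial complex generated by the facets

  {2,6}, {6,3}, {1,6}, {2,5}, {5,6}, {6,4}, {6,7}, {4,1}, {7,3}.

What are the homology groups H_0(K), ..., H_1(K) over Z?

Take the total order 1 < 2 < 3 < 4 < 5 < 6 < 7 on the vertex set. Then K (dimension 1) consists of the simplices:

  0-simplices (7): [1], [2], [3], [4], [5], [6], [7]
  1-simplices (9): [1,4], [1,6], [2,5], [2,6], [3,6], [3,7], [4,6], [5,6], [6,7]

so the chain groups are C_0 ≅ Z^7, C_1 ≅ Z^9.

Boundary ∂_1: C_1 → C_0 sends each edge [p,q] (with p < q) to q − p. For instance
  ∂[3,7] = [7] − [3].
The 7×9 boundary matrix has rank 6 and Smith normal form diag(1,1,1,1,1,1).

Now H_k = ker ∂_k / im ∂_{k+1}, so:

  H_0: rank C_0 − rank ∂_1 = 7 − 6 = 1, and the invariant factors of ∂_1 are all 1, so H_0 = Z.
  H_1: rank ker ∂_1 − rank ∂_2 = (9 − 6) − 0 = 3, and there is no ∂_2, so H_1 = Z^3.

H_0 ≅ Z,  H_1 ≅ Z^3.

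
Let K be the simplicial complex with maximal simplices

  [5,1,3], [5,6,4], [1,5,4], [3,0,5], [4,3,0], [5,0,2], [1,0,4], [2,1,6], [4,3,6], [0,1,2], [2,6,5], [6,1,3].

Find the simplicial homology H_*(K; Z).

Fix the vertex order 0 < 1 < 2 < 3 < 4 < 5 < 6 and write every simplex with vertices in increasing order. Then dim K = 2 and the simplices of K are:

  0-simplices (7): [0], [1], [2], [3], [4], [5], [6]
  1-simplices (18): [0,1], [0,2], [0,3], [0,4], [0,5], [1,2], [1,3], [1,4], [1,5], [1,6], [2,5], [2,6], [3,4], [3,5], [3,6], [4,5], [4,6], [5,6]
  2-simplices (12): [0,1,2], [0,1,4], [0,2,5], [0,3,4], [0,3,5], [1,2,6], [1,3,5], [1,3,6], [1,4,5], [2,5,6], [3,4,6], [4,5,6]

Hence C_0 ≅ Z^7, C_1 ≅ Z^18, C_2 ≅ Z^12.

∂_1: C_1 → C_0 is given by ∂[p,q] = [q] − [p]. For instance
  ∂[4,6] = [6] − [4].
This gives a 7×18 integer matrix of rank 6; reducing to Smith normal form yields diagonal entries (1,1,1,1,1,1).

∂_2: C_2 → C_1 maps a triangle to the signed sum of its edges. For instance
  ∂[0,3,4] = [3,4] − [0,4] + [0,3],
  ∂[3,4,6] = [4,6] − [3,6] + [3,4].
As a 18×12 matrix over Z this has rank 12, with invariant factors (1,1,1,1,1,1,1,1,1,1,1,2).

Reading off H_k = ker ∂_k / im ∂_{k+1}:

  H_0: rank C_0 − rank ∂_1 = 7 − 6 = 1, and the invariant factors of ∂_1 are all 1, so H_0 ≅ Z.
  H_1: rank ker ∂_1 − rank ∂_2 = (18 − 6) − 12 = 0, and ∂_2 has invariant factor 2 > 1, so H_1 ≅ Z/2.
  H_2: rank ker ∂_2 − rank ∂_3 = (12 − 12) − 0 = 0, and there is no ∂_3, so H_2 ≅ 0.

As a check, the Euler characteristic is 7 − 18 + 12 = 1, which agrees with 1 − 0 + 0 = 1.
(K is a triangulation of the real projective plane RP^2.)

H_0 = Z,  H_1 = Z/2,  H_2 = 0.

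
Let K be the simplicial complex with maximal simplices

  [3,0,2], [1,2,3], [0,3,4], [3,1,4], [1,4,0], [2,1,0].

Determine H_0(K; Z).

H_0 = Z.

Fix the vertex order 0 < 1 < 2 < 3 < 4 and write every simplex with vertices in increasing order. Then dim K = 2 and the simplices of K are:

  0-simplices (5): [0], [1], [2], [3], [4]
  1-simplices (9): [0,1], [0,2], [0,3], [0,4], [1,2], [1,3], [1,4], [2,3], [3,4]
  2-simplices (6): [0,1,2], [0,1,4], [0,2,3], [0,3,4], [1,2,3], [1,3,4]

giving chain groups C_0 ≅ Z^5, C_1 ≅ Z^9, C_2 ≅ Z^6.

Boundary ∂_1: C_1 → C_0 is given by ∂[p,q] = [q] − [p].
As a 5×9 matrix over Z this has rank 4, with invariant factors (1,1,1,1).

The boundary map ∂_2: C_2 → C_1 maps a triangle to the signed sum of its edges. For instance
  ∂[0,1,2] = [1,2] − [0,2] + [0,1],
  ∂[0,3,4] = [3,4] − [0,4] + [0,3].
This gives a 9×6 integer matrix of rank 5; reducing to Smith normal form yields diagonal entries (1,1,1,1,1).

From H_k ≅ ker(∂_k) / im(∂_{k+1}) we obtain:

  H_0: rank C_0 − rank ∂_1 = 5 − 4 = 1, and the invariant factors of ∂_1 are all 1, so H_0 = Z.

(K is a triangulation of the 2-sphere S^2.)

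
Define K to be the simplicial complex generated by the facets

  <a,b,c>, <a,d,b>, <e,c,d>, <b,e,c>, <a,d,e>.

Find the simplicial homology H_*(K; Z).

H_0 = Z,  H_1 = Z,  H_2 = 0.

Order the vertices as a < b < c < d < e. Listing each simplex with vertices in this order, K has dimension 2 with simplices:

  0-simplices (5): a, b, c, d, e
  1-simplices (10): ab, ac, ad, ae, bc, bd, be, cd, ce, de
  2-simplices (5): abc, abd, ade, bce, cde

giving chain groups C_0 ≅ Z^5, C_1 ≅ Z^10, C_2 ≅ Z^5.

∂_1: C_1 → C_0 sends each edge [p,q] (with p < q) to q − p.
The 5×10 boundary matrix has rank 4 and Smith normal form diag(1,1,1,1).

Boundary ∂_2: C_2 → C_1 maps a triangle to the signed sum of its edges. For instance
  ∂ade = de − ae + ad,
  ∂abc = bc − ac + ab.
The resulting 10×5 matrix has rank 5, and its Smith normal form has invariant factors (1,1,1,1,1).

Computing H_k = (kernel of ∂_k) / (image of ∂_{k+1}):

  H_0: rank C_0 − rank ∂_1 = 5 − 4 = 1, and the invariant factors of ∂_1 are all 1, so H_0 ≅ Z.
  H_1: rank ker ∂_1 − rank ∂_2 = (10 − 4) − 5 = 1, and the invariant factors of ∂_2 are all 1, so H_1 ≅ Z.
  H_2: rank ker ∂_2 − rank ∂_3 = (5 − 5) − 0 = 0, and there is no ∂_3, so H_2 ≅ 0.

As a check, the Euler characteristic is 5 − 10 + 5 = 0, which agrees with 1 − 1 + 0 = 0.
(K is a triangulation of the Möbius band.)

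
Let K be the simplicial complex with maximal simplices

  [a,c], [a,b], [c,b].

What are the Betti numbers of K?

Take the total order a < b < c on the vertex set. Then K (dimension 1) consists of the simplices:

  0-simplices (3): a, b, c
  1-simplices (3): ab, ac, bc

so the chain groups are C_0 ≅ Z^3, C_1 ≅ Z^3.

The boundary map ∂_1: C_1 → C_0 is given by ∂[p,q] = [q] − [p]. For instance
  ∂ac = c − a.
As a 3×3 matrix over Z this has rank 2, with invariant factors (1,1).

Reading off H_k = ker ∂_k / im ∂_{k+1}:

  H_0: rank C_0 − rank ∂_1 = 3 − 2 = 1, and the invariant factors of ∂_1 are all 1, so H_0 = Z.
  H_1: rank ker ∂_1 − rank ∂_2 = (3 − 2) − 0 = 1, and there is no ∂_2, so H_1 = Z.

As a check, the Euler characteristic is 3 − 3 = 0, which agrees with 1 − 1 = 0.

Hence the Betti numbers are b_0 = 1, b_1 = 1.

b_0 = 1, b_1 = 1.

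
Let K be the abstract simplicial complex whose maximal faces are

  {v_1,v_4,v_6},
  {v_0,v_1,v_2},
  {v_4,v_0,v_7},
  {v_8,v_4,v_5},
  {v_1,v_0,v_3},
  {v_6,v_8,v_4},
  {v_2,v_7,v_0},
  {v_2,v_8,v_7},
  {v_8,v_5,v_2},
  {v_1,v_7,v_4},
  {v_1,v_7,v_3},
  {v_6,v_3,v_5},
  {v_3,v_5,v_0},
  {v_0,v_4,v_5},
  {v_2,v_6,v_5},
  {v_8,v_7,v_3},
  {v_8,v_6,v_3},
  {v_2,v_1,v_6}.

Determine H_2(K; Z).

Take the total order v_0 < v_1 < v_2 < v_3 < v_4 < v_5 < v_6 < v_7 < v_8 on the vertex set. Then K (dimension 2) consists of the simplices:

  0-simplices (9): [v_0], [v_1], [v_2], [v_3], [v_4], [v_5], [v_6], [v_7], [v_8]
  1-simplices (27): (27 of them)
  2-simplices (18): (18 of them)

so the chain groups are C_0 ≅ Z^9, C_1 ≅ Z^27, C_2 ≅ Z^18.

Boundary ∂_1: C_1 → C_0 maps an edge to its endpoints' difference, ∂[p,q] = q − p. For instance
  ∂[v_0,v_3] = [v_3] − [v_0].
This gives a 9×27 integer matrix of rank 8; reducing to Smith normal form yields diagonal entries (1,1,1,1,1,1,1,1).

∂_2: C_2 → C_1 acts by ∂[p,q,r] = [q,r] − [p,r] + [p,q]. For instance
  ∂[v_4,v_6,v_8] = [v_6,v_8] − [v_4,v_8] + [v_4,v_6],
  ∂[v_1,v_2,v_6] = [v_2,v_6] − [v_1,v_6] + [v_1,v_2].
The resulting 27×18 matrix has rank 18, and its Smith normal form has invariant factors (1,1,1,1,1,1,1,1,1,1,1,1,1,1,1,1,1,2).

From H_k ≅ ker(∂_k) / im(∂_{k+1}) we obtain:

  H_2: rank ker ∂_2 − rank ∂_3 = (18 − 18) − 0 = 0, and there is no ∂_3, so H_2 ≅ 0.

(K is a triangulation of the Klein bottle.)

H_2 = 0.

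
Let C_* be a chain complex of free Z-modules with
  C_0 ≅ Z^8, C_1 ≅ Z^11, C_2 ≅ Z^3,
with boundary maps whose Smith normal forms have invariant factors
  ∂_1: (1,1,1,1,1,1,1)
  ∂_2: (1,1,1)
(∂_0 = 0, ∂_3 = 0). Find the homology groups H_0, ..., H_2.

H_0: b_0 = 8 − 0 − 7 = 1; torsion from ∂_1 factors > 1: none. So H_0 = Z.
H_1: b_1 = 11 − 7 − 3 = 1; torsion from ∂_2 factors > 1: none. So H_1 = Z.
H_2: b_2 = 3 − 3 − 0 = 0; torsion from ∂_3 factors > 1: none. So H_2 = 0.

H_0 = Z,  H_1 = Z,  H_2 = 0.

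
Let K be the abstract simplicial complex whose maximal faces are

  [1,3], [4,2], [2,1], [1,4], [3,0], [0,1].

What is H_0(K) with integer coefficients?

H_0 ≅ Z.

Order the vertices as 0 < 1 < 2 < 3 < 4. Listing each simplex with vertices in this order, K has dimension 1 with simplices:

  0-simplices (5): [0], [1], [2], [3], [4]
  1-simplices (6): [0,1], [0,3], [1,2], [1,3], [1,4], [2,4]

Hence C_0 ≅ Z^5, C_1 ≅ Z^6.

∂_1: C_1 → C_0 maps an edge to its endpoints' difference, ∂[p,q] = q − p. For instance
  ∂[0,3] = [3] − [0].
The resulting 5×6 matrix has rank 4, and its Smith normal form has invariant factors (1,1,1,1).

Computing H_k = (kernel of ∂_k) / (image of ∂_{k+1}):

  H_0: rank C_0 − rank ∂_1 = 5 − 4 = 1, and the invariant factors of ∂_1 are all 1, so H_0 = Z.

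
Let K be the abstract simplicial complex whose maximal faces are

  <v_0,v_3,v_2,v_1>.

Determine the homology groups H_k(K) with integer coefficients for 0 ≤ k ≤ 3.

H_0 = Z,  H_1 = 0,  H_2 = 0,  H_3 = 0.

K has 4 vertices, 6 edges, 4 triangles, 1 3-simplex.
rank ∂_0 = 0, rank ∂_1 = 3 ⇒ b_0 = 4 − 0 − 3 = 1; all invariant factors of ∂_1 are 1 so no torsion. So H_0 ≅ Z.
rank ∂_1 = 3, rank ∂_2 = 3 ⇒ b_1 = 6 − 3 − 3 = 0; all invariant factors of ∂_2 are 1 so no torsion. So H_1 ≅ 0.
rank ∂_2 = 3, rank ∂_3 = 1 ⇒ b_2 = 4 − 3 − 1 = 0; all invariant factors of ∂_3 are 1 so no torsion. So H_2 ≅ 0.
rank ∂_3 = 1, rank ∂_4 = 0 ⇒ b_3 = 1 − 1 − 0 = 0. So H_3 ≅ 0.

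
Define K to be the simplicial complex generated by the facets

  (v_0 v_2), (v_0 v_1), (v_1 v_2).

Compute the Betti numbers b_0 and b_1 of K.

Fix the vertex order v_0 < v_1 < v_2 and write every simplex with vertices in increasing order. Then dim K = 1 and the simplices of K are:

  0-simplices (3): [v_0], [v_1], [v_2]
  1-simplices (3): [v_0,v_1], [v_0,v_2], [v_1,v_2]

so the chain groups are C_0 ≅ Z^3, C_1 ≅ Z^3.

Boundary ∂_1: C_1 → C_0 maps an edge to its endpoints' difference, ∂[p,q] = q − p. For instance
  ∂[v_0,v_1] = [v_1] − [v_0].
The 3×3 boundary matrix has rank 2 and Smith normal form diag(1,1).

Now H_k = ker ∂_k / im ∂_{k+1}, so:

  H_0: rank C_0 − rank ∂_1 = 3 − 2 = 1, and the invariant factors of ∂_1 are all 1, so H_0 = Z.
  H_1: rank ker ∂_1 − rank ∂_2 = (3 − 2) − 0 = 1, and there is no ∂_2, so H_1 = Z.

Hence the Betti numbers are b_0 = 1, b_1 = 1.

b_0 = 1, b_1 = 1.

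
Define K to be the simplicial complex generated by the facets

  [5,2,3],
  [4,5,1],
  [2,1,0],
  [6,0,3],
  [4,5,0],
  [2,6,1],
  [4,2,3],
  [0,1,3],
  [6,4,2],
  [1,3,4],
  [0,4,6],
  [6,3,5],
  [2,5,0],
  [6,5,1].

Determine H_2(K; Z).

We work with the vertex ordering 0 < 1 < 2 < 3 < 4 < 5 < 6. The simplices of K, each written with vertices in increasing order, are:

  0-simplices (7): [0], [1], [2], [3], [4], [5], [6]
  1-simplices (21): [0,1], [0,2], [0,3], [0,4], [0,5], [0,6], [1,2], [1,3], [1,4], [1,5], [1,6], [2,3], [2,4], [2,5], [2,6], [3,4], [3,5], [3,6], [4,5], [4,6], [5,6]
  2-simplices (14): [0,1,2], [0,1,3], [0,2,5], [0,3,6], [0,4,5], [0,4,6], [1,2,6], [1,3,4], [1,4,5], [1,5,6], [2,3,4], [2,3,5], [2,4,6], [3,5,6]

so the chain groups are C_0 ≅ Z^7, C_1 ≅ Z^21, C_2 ≅ Z^14.

The boundary map ∂_1: C_1 → C_0 is given by ∂[p,q] = [q] − [p].
The resulting 7×21 matrix has rank 6, and its Smith normal form has invariant factors (1,1,1,1,1,1).

The boundary map ∂_2: C_2 → C_1 maps a triangle to the signed sum of its edges. For instance
  ∂[1,5,6] = [5,6] − [1,6] + [1,5],
  ∂[0,4,5] = [4,5] − [0,5] + [0,4].
The resulting 21×14 matrix has rank 13, and its Smith normal form has invariant factors (1,1,1,1,1,1,1,1,1,1,1,1,1).

Computing H_k = (kernel of ∂_k) / (image of ∂_{k+1}):

  H_2: rank ker ∂_2 − rank ∂_3 = (14 − 13) − 0 = 1, and there is no ∂_3, so H_2 ≅ Z.

H_2 ≅ Z.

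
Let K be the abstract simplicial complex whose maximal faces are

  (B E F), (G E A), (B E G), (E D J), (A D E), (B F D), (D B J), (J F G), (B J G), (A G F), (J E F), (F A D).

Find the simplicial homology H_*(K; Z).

H_0 ≅ Z,  H_1 ≅ Z/2,  H_2 = 0.

Order the vertices as A < B < D < E < F < G < J. Listing each simplex with vertices in this order, K has dimension 2 with simplices:

  0-simplices (7): A, B, D, E, F, G, J
  1-simplices (18): AD, AE, AF, AG, BD, BE, BF, BG, BJ, DE, DF, DJ, EF, EG, EJ, FG, FJ, GJ
  2-simplices (12): ADE, ADF, AEG, AFG, BDF, BDJ, BEF, BEG, BGJ, DEJ, EFJ, FGJ

so the chain groups are C_0 ≅ Z^7, C_1 ≅ Z^18, C_2 ≅ Z^12.

Boundary ∂_1: C_1 → C_0 sends each edge [p,q] (with p < q) to q − p.
The resulting 7×18 matrix has rank 6, and its Smith normal form has invariant factors (1,1,1,1,1,1).

The boundary map ∂_2: C_2 → C_1 sends each 2-simplex [p,q,r] to [q,r] − [p,r] + [p,q]. For instance
  ∂EFJ = FJ − EJ + EF,
  ∂AEG = EG − AG + AE.
This gives a 18×12 integer matrix of rank 12; reducing to Smith normal form yields diagonal entries (1,1,1,1,1,1,1,1,1,1,1,2).

Now H_k = ker ∂_k / im ∂_{k+1}, so:

  H_0: rank C_0 − rank ∂_1 = 7 − 6 = 1, and the invariant factors of ∂_1 are all 1, so H_0 = Z.
  H_1: rank ker ∂_1 − rank ∂_2 = (18 − 6) − 12 = 0, and ∂_2 has invariant factor 2 > 1, so H_1 = Z/2.
  H_2: rank ker ∂_2 − rank ∂_3 = (12 − 12) − 0 = 0, and there is no ∂_3, so H_2 = 0.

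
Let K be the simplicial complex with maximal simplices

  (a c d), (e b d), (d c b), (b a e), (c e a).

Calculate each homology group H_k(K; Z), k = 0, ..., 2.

Order the vertices as a < b < c < d < e. Listing each simplex with vertices in this order, K has dimension 2 with simplices:

  0-simplices (5): a, b, c, d, e
  1-simplices (10): ab, ac, ad, ae, bc, bd, be, cd, ce, de
  2-simplices (5): abe, acd, ace, bcd, bde

Hence C_0 ≅ Z^5, C_1 ≅ Z^10, C_2 ≅ Z^5.

The boundary map ∂_1: C_1 → C_0 sends each edge [p,q] (with p < q) to q − p.
The resulting 5×10 matrix has rank 4, and its Smith normal form has invariant factors (1,1,1,1).

∂_2: C_2 → C_1 acts by ∂[p,q,r] = [q,r] − [p,r] + [p,q]. For instance
  ∂ace = ce − ae + ac,
  ∂bde = de − be + bd.
This gives a 10×5 integer matrix of rank 5; reducing to Smith normal form yields diagonal entries (1,1,1,1,1).

Computing H_k = (kernel of ∂_k) / (image of ∂_{k+1}):

  H_0: rank C_0 − rank ∂_1 = 5 − 4 = 1, and the invariant factors of ∂_1 are all 1, so H_0 ≅ Z.
  H_1: rank ker ∂_1 − rank ∂_2 = (10 − 4) − 5 = 1, and the invariant factors of ∂_2 are all 1, so H_1 ≅ Z.
  H_2: rank ker ∂_2 − rank ∂_3 = (5 − 5) − 0 = 0, and there is no ∂_3, so H_2 ≅ 0.

H_0 = Z,  H_1 = Z,  H_2 = 0.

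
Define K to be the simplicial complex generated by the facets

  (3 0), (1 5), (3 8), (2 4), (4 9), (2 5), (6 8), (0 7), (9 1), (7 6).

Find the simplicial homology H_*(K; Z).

H_0 = Z^2,  H_1 = Z^2.

Order the vertices as 0 < 1 < 2 < 3 < 4 < 5 < 6 < 7 < 8 < 9. Listing each simplex with vertices in this order, K has dimension 1 with simplices:

  0-simplices (10): [0], [1], [2], [3], [4], [5], [6], [7], [8], [9]
  1-simplices (10): [0,3], [0,7], [1,5], [1,9], [2,4], [2,5], [3,8], [4,9], [6,7], [6,8]

giving chain groups C_0 ≅ Z^10, C_1 ≅ Z^10.

Boundary ∂_1: C_1 → C_0 is given by ∂[p,q] = [q] − [p]. For instance
  ∂[1,9] = [9] − [1].
As a 10×10 matrix over Z this has rank 8, with invariant factors (1,1,1,1,1,1,1,1).

From H_k ≅ ker(∂_k) / im(∂_{k+1}) we obtain:

  H_0: rank C_0 − rank ∂_1 = 10 − 8 = 2, and the invariant factors of ∂_1 are all 1, so H_0 ≅ Z^2.
  H_1: rank ker ∂_1 − rank ∂_2 = (10 − 8) − 0 = 2, and there is no ∂_2, so H_1 ≅ Z^2.

As a check, the Euler characteristic is 10 − 10 = 0, which agrees with 2 − 2 = 0.
(K is a triangulation of the disjoint union of the circle S^1 and the circle S^1.)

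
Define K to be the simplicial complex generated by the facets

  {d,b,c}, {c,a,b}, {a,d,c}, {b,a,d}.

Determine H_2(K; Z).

Take the total order a < b < c < d on the vertex set. Then K (dimension 2) consists of the simplices:

  0-simplices (4): a, b, c, d
  1-simplices (6): ab, ac, ad, bc, bd, cd
  2-simplices (4): abc, abd, acd, bcd

giving chain groups C_0 ≅ Z^4, C_1 ≅ Z^6, C_2 ≅ Z^4.

∂_1: C_1 → C_0 sends each edge [p,q] (with p < q) to q − p. For instance
  ∂bc = c − b.
The resulting 4×6 matrix has rank 3, and its Smith normal form has invariant factors (1,1,1).

The boundary map ∂_2: C_2 → C_1 acts by ∂[p,q,r] = [q,r] − [p,r] + [p,q]. For instance
  ∂bcd = cd − bd + bc,
  ∂abd = bd − ad + ab.
The 6×4 boundary matrix has rank 3 and Smith normal form diag(1,1,1).

Computing H_k = (kernel of ∂_k) / (image of ∂_{k+1}):

  H_2: rank ker ∂_2 − rank ∂_3 = (4 − 3) − 0 = 1, and there is no ∂_3, so H_2 = Z.

H_2 = Z.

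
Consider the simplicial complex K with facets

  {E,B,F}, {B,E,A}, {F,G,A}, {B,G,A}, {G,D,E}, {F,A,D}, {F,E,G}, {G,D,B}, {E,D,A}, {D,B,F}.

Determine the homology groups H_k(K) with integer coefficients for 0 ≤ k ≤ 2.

Fix the vertex order A < B < D < E < F < G and write every simplex with vertices in increasing order. Then dim K = 2 and the simplices of K are:

  0-simplices (6): A, B, D, E, F, G
  1-simplices (15): AB, AD, AE, AF, AG, BD, BE, BF, BG, DE, DF, DG, EF, EG, FG
  2-simplices (10): ABE, ABG, ADE, ADF, AFG, BDF, BDG, BEF, DEG, EFG

so the chain groups are C_0 ≅ Z^6, C_1 ≅ Z^15, C_2 ≅ Z^10.

∂_1: C_1 → C_0 sends each edge [p,q] (with p < q) to q − p. For instance
  ∂AG = G − A.
The resulting 6×15 matrix has rank 5, and its Smith normal form has invariant factors (1,1,1,1,1).

∂_2: C_2 → C_1 maps a triangle to the signed sum of its edges. For instance
  ∂DEG = EG − DG + DE,
  ∂BDG = DG − BG + BD.
The resulting 15×10 matrix has rank 10, and its Smith normal form has invariant factors (1,1,1,1,1,1,1,1,1,2).

From H_k ≅ ker(∂_k) / im(∂_{k+1}) we obtain:

  H_0: rank C_0 − rank ∂_1 = 6 − 5 = 1, and the invariant factors of ∂_1 are all 1, so H_0 ≅ Z.
  H_1: rank ker ∂_1 − rank ∂_2 = (15 − 5) − 10 = 0, and ∂_2 has invariant factor 2 > 1, so H_1 ≅ Z_2.
  H_2: rank ker ∂_2 − rank ∂_3 = (10 − 10) − 0 = 0, and there is no ∂_3, so H_2 ≅ 0.

As a check, the Euler characteristic is 6 − 15 + 10 = 1, which agrees with 1 − 0 + 0 = 1.
(K is a triangulation of the real projective plane RP^2.)

H_0 = Z,  H_1 = Z_2,  H_2 = 0.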